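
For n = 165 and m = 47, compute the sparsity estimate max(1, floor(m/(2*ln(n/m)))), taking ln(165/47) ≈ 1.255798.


n/m = 165/47.
ln(n/m) ≈ 1.255798.
2*ln(n/m) ≈ 2.511596.
m/(2*ln(n/m)) ≈ 47/2.511596 ≈ 18.7132.
floor = 18.
k_max = max(1, 18) = 18.

18


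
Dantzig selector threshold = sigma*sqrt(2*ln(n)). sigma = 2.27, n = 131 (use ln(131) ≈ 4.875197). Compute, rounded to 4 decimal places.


ln(131) ≈ 4.875197.
2*ln(n) ≈ 9.750394.
sqrt(2*ln(n)) ≈ sqrt(9.750394) ≈ 3.122562.
threshold ≈ 2.27*3.122562 = 7.08821574 ≈ 7.0882.

7.0882


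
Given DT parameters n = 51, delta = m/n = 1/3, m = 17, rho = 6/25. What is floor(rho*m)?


m = 1/3*51 = 17.
rho = 6/25.
rho*m = 6/25*17 = 4.08.
k = floor(4.08) = 4.

4


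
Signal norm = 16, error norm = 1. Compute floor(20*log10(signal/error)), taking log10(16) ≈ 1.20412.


||x||/||e|| = 16/1 = 16.
log10(16) ≈ 1.20412.
20*log10(||x||/||e||) ≈ 20*1.20412 = 24.0824.
floor(24.0824) = 24.

24


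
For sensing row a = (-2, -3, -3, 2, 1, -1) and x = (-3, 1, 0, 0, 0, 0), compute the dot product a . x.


Non-zero terms: ['-2*-3', '-3*1']
Products: [6, -3]
y = sum = 3.

3


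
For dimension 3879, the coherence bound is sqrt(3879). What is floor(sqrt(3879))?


62^2 = 3844 <= 3879 < 3969 = 63^2, so 62 <= sqrt(3879) < 63.
floor(sqrt(3879)) = 62.

62


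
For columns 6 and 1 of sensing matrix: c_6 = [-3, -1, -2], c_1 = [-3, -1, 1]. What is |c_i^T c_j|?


Inner product: -3*-3 + -1*-1 + -2*1
Products: [9, 1, -2]
Sum = 8.
|dot| = 8.

8


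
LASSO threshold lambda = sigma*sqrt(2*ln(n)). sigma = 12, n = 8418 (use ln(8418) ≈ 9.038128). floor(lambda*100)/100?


ln(8418) ≈ 9.038128.
2*ln(n) ≈ 18.076256.
sqrt(2*ln(n)) ≈ sqrt(18.076256) ≈ 4.251618.
lambda ≈ 12*4.251618 = 51.019416.
floor(lambda*100)/100 = 51.01.

51.01


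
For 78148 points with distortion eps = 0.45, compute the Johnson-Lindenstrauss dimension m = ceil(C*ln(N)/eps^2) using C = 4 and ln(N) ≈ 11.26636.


ln(78148) ≈ 11.26636.
eps^2 = 0.45^2 = 0.2025.
C*ln(N)/eps^2 ≈ 4*11.26636/0.2025 ≈ 222.5454.
m = ceil(222.5454) = 223.

223


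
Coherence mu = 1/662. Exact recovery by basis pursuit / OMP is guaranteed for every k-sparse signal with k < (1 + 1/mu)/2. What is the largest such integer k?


1/mu = 662.
1 + 1/mu = 663.
(1 + 1/mu)/2 = 331.5 is not an integer, so k_max = floor(331.5) = 331.

331


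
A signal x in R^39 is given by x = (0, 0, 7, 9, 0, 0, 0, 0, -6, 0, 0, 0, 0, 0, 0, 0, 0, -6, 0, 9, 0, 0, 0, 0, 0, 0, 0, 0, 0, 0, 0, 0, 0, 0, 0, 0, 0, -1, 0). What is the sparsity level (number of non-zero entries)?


Non-zero positions: [2, 3, 8, 17, 19, 37].
Sparsity = 6.

6


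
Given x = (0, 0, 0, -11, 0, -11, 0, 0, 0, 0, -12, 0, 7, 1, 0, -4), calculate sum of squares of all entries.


Non-zero entries: [(3, -11), (5, -11), (10, -12), (12, 7), (13, 1), (15, -4)]
Squares: [121, 121, 144, 49, 1, 16]
||x||_2^2 = sum = 452.

452


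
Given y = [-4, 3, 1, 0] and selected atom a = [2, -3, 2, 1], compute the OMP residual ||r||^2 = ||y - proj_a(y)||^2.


a^T a = 18.
a^T y = -15.
coeff = -15/18 = -5/6.
||r||^2 = 27/2.

27/2


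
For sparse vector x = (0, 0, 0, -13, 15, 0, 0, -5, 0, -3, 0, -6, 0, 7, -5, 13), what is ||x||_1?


Non-zero entries: [(3, -13), (4, 15), (7, -5), (9, -3), (11, -6), (13, 7), (14, -5), (15, 13)]
Absolute values: [13, 15, 5, 3, 6, 7, 5, 13]
||x||_1 = sum = 67.

67


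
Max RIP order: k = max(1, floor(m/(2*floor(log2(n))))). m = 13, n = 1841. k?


floor(log2(1841)) = 10.
2*10 = 20.
m/(2*floor(log2(n))) = 13/20 ≈ 0.65.
floor = 0.
k = max(1, 0) = 1.

1


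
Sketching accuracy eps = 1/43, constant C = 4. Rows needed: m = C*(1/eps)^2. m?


1/eps = 43.
(1/eps)^2 = 1849.
m = 4*1849 = 7396.

7396


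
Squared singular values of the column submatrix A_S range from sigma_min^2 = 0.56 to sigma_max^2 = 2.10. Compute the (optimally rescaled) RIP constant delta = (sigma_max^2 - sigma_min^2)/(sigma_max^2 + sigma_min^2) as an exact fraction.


lambda_max - lambda_min = 2.10 - 0.56 = 1.54.
lambda_max + lambda_min = 2.10 + 0.56 = 2.66.
delta = 1.54/2.66 = 154/266 = 11/19.

11/19


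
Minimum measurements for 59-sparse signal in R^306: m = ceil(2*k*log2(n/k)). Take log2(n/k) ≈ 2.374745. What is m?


log2(n/k) = log2(306/59) ≈ 2.374745.
2*k*log2(n/k) ≈ 2*59*2.374745 = 280.21991.
m = ceil(280.21991) = 281.

281


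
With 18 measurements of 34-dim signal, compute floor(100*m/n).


100*m/n = 100*18/34 ≈ 52.9412.
floor = 52.

52


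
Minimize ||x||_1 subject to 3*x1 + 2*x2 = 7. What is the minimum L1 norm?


Axis intercepts:
  x1 = 7/3, x2 = 0: L1 = 7/3
  x1 = 0, x2 = 7/2: L1 = 7/2
x* = (7/3, 0)
||x*||_1 = 7/3.

7/3


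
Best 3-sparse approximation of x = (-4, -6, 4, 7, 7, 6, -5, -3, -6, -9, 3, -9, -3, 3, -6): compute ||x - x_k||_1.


Sorted |x_i| descending: [9, 9, 7, 7, 6, 6, 6, 6, 5, 4, 4, 3, 3, 3, 3]
Keep top 3: [9, 9, 7]
Tail entries: [7, 6, 6, 6, 6, 5, 4, 4, 3, 3, 3, 3]
L1 error = sum of tail = 56.

56


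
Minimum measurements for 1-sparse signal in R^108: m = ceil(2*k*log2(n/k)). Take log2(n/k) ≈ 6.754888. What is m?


log2(n/k) = log2(108/1) ≈ 6.754888.
2*k*log2(n/k) ≈ 2*1*6.754888 = 13.509776.
m = ceil(13.509776) = 14.

14


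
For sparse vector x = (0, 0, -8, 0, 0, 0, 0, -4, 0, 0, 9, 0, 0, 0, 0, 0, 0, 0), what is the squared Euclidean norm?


Non-zero entries: [(2, -8), (7, -4), (10, 9)]
Squares: [64, 16, 81]
||x||_2^2 = sum = 161.

161


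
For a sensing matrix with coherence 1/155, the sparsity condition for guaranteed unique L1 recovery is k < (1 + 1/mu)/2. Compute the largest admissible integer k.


1/mu = 155.
1 + 1/mu = 156.
(1 + 1/mu)/2 = 78 is an integer and the inequality is strict, so k_max = 78 - 1 = 77.

77


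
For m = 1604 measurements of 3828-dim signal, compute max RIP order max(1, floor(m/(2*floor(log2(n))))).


floor(log2(3828)) = 11.
2*11 = 22.
m/(2*floor(log2(n))) = 1604/22 ≈ 72.9091.
floor = 72.
k = max(1, 72) = 72.

72


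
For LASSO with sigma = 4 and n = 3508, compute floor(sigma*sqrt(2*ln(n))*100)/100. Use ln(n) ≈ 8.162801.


ln(3508) ≈ 8.162801.
2*ln(n) ≈ 16.325602.
sqrt(2*ln(n)) ≈ sqrt(16.325602) ≈ 4.040495.
lambda ≈ 4*4.040495 = 16.16198.
floor(lambda*100)/100 = 16.16.

16.16


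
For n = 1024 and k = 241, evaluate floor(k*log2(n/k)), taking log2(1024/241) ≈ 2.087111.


log2(n/k) = log2(1024/241) ≈ 2.087111.
k*log2(n/k) ≈ 241*2.087111 = 502.993751.
floor(502.993751) = 502.

502


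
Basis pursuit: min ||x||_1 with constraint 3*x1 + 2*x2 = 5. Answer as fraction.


Axis intercepts:
  x1 = 5/3, x2 = 0: L1 = 5/3
  x1 = 0, x2 = 5/2: L1 = 5/2
x* = (5/3, 0)
||x*||_1 = 5/3.

5/3


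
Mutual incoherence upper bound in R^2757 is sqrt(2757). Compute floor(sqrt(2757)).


52^2 = 2704 <= 2757 < 2809 = 53^2, so 52 <= sqrt(2757) < 53.
floor(sqrt(2757)) = 52.

52


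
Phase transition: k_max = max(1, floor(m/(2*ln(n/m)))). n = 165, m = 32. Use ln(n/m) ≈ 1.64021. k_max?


n/m = 165/32.
ln(n/m) ≈ 1.64021.
2*ln(n/m) ≈ 3.28042.
m/(2*ln(n/m)) ≈ 32/3.28042 ≈ 9.7548.
floor = 9.
k_max = max(1, 9) = 9.

9


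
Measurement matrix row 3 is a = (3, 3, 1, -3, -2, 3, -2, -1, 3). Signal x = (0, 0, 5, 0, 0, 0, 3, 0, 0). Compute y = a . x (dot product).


Non-zero terms: ['1*5', '-2*3']
Products: [5, -6]
y = sum = -1.

-1


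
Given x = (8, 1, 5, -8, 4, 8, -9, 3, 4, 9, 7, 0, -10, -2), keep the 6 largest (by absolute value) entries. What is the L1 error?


Sorted |x_i| descending: [10, 9, 9, 8, 8, 8, 7, 5, 4, 4, 3, 2, 1, 0]
Keep top 6: [10, 9, 9, 8, 8, 8]
Tail entries: [7, 5, 4, 4, 3, 2, 1, 0]
L1 error = sum of tail = 26.

26


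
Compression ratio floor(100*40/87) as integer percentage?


100*m/n = 100*40/87 ≈ 45.977.
floor = 45.

45


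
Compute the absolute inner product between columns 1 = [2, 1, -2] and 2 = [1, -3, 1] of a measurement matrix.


Inner product: 2*1 + 1*-3 + -2*1
Products: [2, -3, -2]
Sum = -3.
|dot| = 3.

3


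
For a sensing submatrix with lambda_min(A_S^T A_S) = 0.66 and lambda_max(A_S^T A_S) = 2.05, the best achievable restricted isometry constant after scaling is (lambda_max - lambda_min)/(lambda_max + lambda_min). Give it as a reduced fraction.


lambda_max - lambda_min = 2.05 - 0.66 = 1.39.
lambda_max + lambda_min = 2.05 + 0.66 = 2.71.
delta = 1.39/2.71 = 139/271.

139/271


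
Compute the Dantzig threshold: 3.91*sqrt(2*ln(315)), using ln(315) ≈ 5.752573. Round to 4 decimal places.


ln(315) ≈ 5.752573.
2*ln(n) ≈ 11.505146.
sqrt(2*ln(n)) ≈ sqrt(11.505146) ≈ 3.391924.
threshold ≈ 3.91*3.391924 = 13.26242284 ≈ 13.2624.

13.2624


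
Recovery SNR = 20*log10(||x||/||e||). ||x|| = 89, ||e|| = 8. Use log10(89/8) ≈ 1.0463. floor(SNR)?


||x||/||e|| = 89/8.
log10(89/8) ≈ 1.0463.
20*log10(||x||/||e||) ≈ 20*1.0463 = 20.926.
floor(20.926) = 20.

20


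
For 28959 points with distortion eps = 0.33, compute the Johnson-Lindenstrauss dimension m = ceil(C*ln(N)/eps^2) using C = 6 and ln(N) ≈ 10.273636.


ln(28959) ≈ 10.273636.
eps^2 = 0.33^2 = 0.1089.
C*ln(N)/eps^2 ≈ 6*10.273636/0.1089 ≈ 566.0406.
m = ceil(566.0406) = 567.

567


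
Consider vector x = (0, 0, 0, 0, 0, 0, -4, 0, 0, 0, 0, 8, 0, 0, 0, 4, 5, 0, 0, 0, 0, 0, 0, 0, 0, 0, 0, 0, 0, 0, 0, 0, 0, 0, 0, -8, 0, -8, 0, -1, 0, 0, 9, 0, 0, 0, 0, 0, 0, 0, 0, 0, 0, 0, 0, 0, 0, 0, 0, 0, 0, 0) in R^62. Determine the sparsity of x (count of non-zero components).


Non-zero positions: [6, 11, 15, 16, 35, 37, 39, 42].
Sparsity = 8.

8


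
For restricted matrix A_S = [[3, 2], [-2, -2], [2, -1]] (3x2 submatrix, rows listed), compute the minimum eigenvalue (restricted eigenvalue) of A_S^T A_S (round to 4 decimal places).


A_S^T A_S = [[17, 8], [8, 9]].
trace = 26.
det = 89.
disc = trace^2 - 4*det = 676 - 4*89 = 320.
sqrt(320) ≈ 17.888544.
lam_min = (26 - sqrt(320))/2 ≈ (26 - 17.888544)/2 = 4.055728 ≈ 4.0557.

4.0557


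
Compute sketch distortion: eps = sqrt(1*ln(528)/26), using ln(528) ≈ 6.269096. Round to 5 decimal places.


ln(528) ≈ 6.269096.
1*ln(N)/m ≈ 1*6.269096/26 ≈ 0.24111908.
eps = sqrt(0.24111908) ≈ 0.4910388 ≈ 0.49104.

0.49104


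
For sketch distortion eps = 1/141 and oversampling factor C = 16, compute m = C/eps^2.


1/eps = 141.
(1/eps)^2 = 19881.
m = 16*19881 = 318096.

318096


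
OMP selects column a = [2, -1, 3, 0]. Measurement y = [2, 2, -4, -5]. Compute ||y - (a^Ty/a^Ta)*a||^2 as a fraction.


a^T a = 14.
a^T y = -10.
coeff = -10/14 = -5/7.
||r||^2 = 293/7.

293/7


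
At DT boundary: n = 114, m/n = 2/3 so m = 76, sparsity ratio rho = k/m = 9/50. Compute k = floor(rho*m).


m = 2/3*114 = 76.
rho = 9/50.
rho*m = 9/50*76 = 13.68.
k = floor(13.68) = 13.

13


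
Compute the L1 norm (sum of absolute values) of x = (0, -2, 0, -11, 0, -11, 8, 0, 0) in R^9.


Non-zero entries: [(1, -2), (3, -11), (5, -11), (6, 8)]
Absolute values: [2, 11, 11, 8]
||x||_1 = sum = 32.

32


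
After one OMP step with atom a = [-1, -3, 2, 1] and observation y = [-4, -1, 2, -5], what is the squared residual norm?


a^T a = 15.
a^T y = 6.
coeff = 6/15 = 2/5.
||r||^2 = 218/5.

218/5


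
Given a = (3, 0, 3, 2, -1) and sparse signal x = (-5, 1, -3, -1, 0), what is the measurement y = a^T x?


Non-zero terms: ['3*-5', '0*1', '3*-3', '2*-1']
Products: [-15, 0, -9, -2]
y = sum = -26.

-26


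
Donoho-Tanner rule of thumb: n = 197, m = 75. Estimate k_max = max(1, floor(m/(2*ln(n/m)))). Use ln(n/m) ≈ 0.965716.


n/m = 197/75.
ln(n/m) ≈ 0.965716.
2*ln(n/m) ≈ 1.931432.
m/(2*ln(n/m)) ≈ 75/1.931432 ≈ 38.8313.
floor = 38.
k_max = max(1, 38) = 38.

38


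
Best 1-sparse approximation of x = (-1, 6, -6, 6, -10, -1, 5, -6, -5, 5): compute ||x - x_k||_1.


Sorted |x_i| descending: [10, 6, 6, 6, 6, 5, 5, 5, 1, 1]
Keep top 1: [10]
Tail entries: [6, 6, 6, 6, 5, 5, 5, 1, 1]
L1 error = sum of tail = 41.

41


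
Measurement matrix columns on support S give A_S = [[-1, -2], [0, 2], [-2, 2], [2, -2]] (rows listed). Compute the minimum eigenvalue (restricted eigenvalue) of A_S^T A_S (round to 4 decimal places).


A_S^T A_S = [[9, -6], [-6, 16]].
trace = 25.
det = 108.
disc = trace^2 - 4*det = 625 - 4*108 = 193.
sqrt(193) ≈ 13.892444.
lam_min = (25 - sqrt(193))/2 ≈ (25 - 13.892444)/2 = 5.553778 ≈ 5.5538.

5.5538


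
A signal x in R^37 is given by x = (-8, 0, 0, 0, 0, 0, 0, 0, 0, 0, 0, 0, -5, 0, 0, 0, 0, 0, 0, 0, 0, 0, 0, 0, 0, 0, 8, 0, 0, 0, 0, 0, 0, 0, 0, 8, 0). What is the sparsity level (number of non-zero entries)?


Non-zero positions: [0, 12, 26, 35].
Sparsity = 4.

4


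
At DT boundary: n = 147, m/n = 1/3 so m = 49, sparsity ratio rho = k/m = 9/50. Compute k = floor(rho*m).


m = 1/3*147 = 49.
rho = 9/50.
rho*m = 9/50*49 = 8.82.
k = floor(8.82) = 8.

8


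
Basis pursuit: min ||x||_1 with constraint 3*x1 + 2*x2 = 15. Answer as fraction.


Axis intercepts:
  x1 = 5, x2 = 0: L1 = 5
  x1 = 0, x2 = 15/2: L1 = 15/2
x* = (5, 0)
||x*||_1 = 5.

5


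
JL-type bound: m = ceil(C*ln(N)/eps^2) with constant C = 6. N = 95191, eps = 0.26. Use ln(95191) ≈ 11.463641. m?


ln(95191) ≈ 11.463641.
eps^2 = 0.26^2 = 0.0676.
C*ln(N)/eps^2 ≈ 6*11.463641/0.0676 ≈ 1017.4829.
m = ceil(1017.4829) = 1018.

1018


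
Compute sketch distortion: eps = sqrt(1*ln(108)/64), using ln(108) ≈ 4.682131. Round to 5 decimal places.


ln(108) ≈ 4.682131.
1*ln(N)/m ≈ 1*4.682131/64 ≈ 0.0731583.
eps = sqrt(0.0731583) ≈ 0.2704779 ≈ 0.27048.

0.27048


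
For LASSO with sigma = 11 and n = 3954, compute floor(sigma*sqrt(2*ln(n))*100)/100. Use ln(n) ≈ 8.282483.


ln(3954) ≈ 8.282483.
2*ln(n) ≈ 16.564966.
sqrt(2*ln(n)) ≈ sqrt(16.564966) ≈ 4.070008.
lambda ≈ 11*4.070008 = 44.770088.
floor(lambda*100)/100 = 44.77.

44.77


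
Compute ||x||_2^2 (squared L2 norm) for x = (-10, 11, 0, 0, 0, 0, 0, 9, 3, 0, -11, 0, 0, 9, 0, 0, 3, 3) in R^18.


Non-zero entries: [(0, -10), (1, 11), (7, 9), (8, 3), (10, -11), (13, 9), (16, 3), (17, 3)]
Squares: [100, 121, 81, 9, 121, 81, 9, 9]
||x||_2^2 = sum = 531.

531


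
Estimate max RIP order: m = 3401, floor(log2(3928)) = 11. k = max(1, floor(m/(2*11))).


floor(log2(3928)) = 11.
2*11 = 22.
m/(2*floor(log2(n))) = 3401/22 ≈ 154.5909.
floor = 154.
k = max(1, 154) = 154.

154


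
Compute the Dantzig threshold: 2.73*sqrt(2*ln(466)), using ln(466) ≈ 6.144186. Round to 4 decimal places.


ln(466) ≈ 6.144186.
2*ln(n) ≈ 12.288372.
sqrt(2*ln(n)) ≈ sqrt(12.288372) ≈ 3.505477.
threshold ≈ 2.73*3.505477 = 9.56995221 ≈ 9.5700.

9.5700


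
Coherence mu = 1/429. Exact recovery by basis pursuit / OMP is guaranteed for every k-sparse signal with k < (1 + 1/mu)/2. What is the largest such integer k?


1/mu = 429.
1 + 1/mu = 430.
(1 + 1/mu)/2 = 215 is an integer and the inequality is strict, so k_max = 215 - 1 = 214.

214


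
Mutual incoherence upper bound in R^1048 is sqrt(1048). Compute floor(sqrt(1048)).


32^2 = 1024 <= 1048 < 1089 = 33^2, so 32 <= sqrt(1048) < 33.
floor(sqrt(1048)) = 32.

32


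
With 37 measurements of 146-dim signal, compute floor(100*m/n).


100*m/n = 100*37/146 ≈ 25.3425.
floor = 25.

25


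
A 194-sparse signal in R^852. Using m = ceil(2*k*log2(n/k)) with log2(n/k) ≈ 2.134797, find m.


log2(n/k) = log2(852/194) ≈ 2.134797.
2*k*log2(n/k) ≈ 2*194*2.134797 = 828.301236.
m = ceil(828.301236) = 829.

829


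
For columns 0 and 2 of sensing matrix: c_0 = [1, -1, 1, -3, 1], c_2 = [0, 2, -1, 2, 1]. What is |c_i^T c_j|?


Inner product: 1*0 + -1*2 + 1*-1 + -3*2 + 1*1
Products: [0, -2, -1, -6, 1]
Sum = -8.
|dot| = 8.

8


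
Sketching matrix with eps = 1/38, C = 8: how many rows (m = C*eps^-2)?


1/eps = 38.
(1/eps)^2 = 1444.
m = 8*1444 = 11552.

11552


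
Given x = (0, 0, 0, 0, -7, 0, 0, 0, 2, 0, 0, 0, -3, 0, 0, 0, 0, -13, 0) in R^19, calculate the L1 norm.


Non-zero entries: [(4, -7), (8, 2), (12, -3), (17, -13)]
Absolute values: [7, 2, 3, 13]
||x||_1 = sum = 25.

25


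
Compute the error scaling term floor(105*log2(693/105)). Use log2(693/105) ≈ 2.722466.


log2(n/k) = log2(693/105) ≈ 2.722466.
k*log2(n/k) ≈ 105*2.722466 = 285.85893.
floor(285.85893) = 285.

285


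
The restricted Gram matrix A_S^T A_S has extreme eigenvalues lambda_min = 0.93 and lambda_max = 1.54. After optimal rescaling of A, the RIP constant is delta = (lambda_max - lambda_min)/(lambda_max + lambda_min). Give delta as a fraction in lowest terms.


lambda_max - lambda_min = 1.54 - 0.93 = 0.61.
lambda_max + lambda_min = 1.54 + 0.93 = 2.47.
delta = 0.61/2.47 = 61/247.

61/247


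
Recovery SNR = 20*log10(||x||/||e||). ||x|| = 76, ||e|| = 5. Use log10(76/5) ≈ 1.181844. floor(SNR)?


||x||/||e|| = 76/5.
log10(76/5) ≈ 1.181844.
20*log10(||x||/||e||) ≈ 20*1.181844 = 23.63688.
floor(23.63688) = 23.

23


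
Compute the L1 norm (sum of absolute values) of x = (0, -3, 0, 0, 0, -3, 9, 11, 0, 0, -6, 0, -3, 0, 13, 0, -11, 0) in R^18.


Non-zero entries: [(1, -3), (5, -3), (6, 9), (7, 11), (10, -6), (12, -3), (14, 13), (16, -11)]
Absolute values: [3, 3, 9, 11, 6, 3, 13, 11]
||x||_1 = sum = 59.

59


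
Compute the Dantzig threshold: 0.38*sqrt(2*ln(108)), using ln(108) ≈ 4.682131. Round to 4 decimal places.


ln(108) ≈ 4.682131.
2*ln(n) ≈ 9.364262.
sqrt(2*ln(n)) ≈ sqrt(9.364262) ≈ 3.060108.
threshold ≈ 0.38*3.060108 = 1.16284104 ≈ 1.1628.

1.1628


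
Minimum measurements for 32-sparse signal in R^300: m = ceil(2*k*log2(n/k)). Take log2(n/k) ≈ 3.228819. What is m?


log2(n/k) = log2(300/32) ≈ 3.228819.
2*k*log2(n/k) ≈ 2*32*3.228819 = 206.644416.
m = ceil(206.644416) = 207.

207


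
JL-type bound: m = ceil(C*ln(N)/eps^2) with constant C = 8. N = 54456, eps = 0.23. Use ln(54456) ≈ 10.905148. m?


ln(54456) ≈ 10.905148.
eps^2 = 0.23^2 = 0.0529.
C*ln(N)/eps^2 ≈ 8*10.905148/0.0529 ≈ 1649.1717.
m = ceil(1649.1717) = 1650.

1650


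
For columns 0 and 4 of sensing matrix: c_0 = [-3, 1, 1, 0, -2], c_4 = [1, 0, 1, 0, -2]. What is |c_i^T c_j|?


Inner product: -3*1 + 1*0 + 1*1 + 0*0 + -2*-2
Products: [-3, 0, 1, 0, 4]
Sum = 2.
|dot| = 2.

2


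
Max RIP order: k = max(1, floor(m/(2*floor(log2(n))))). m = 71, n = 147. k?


floor(log2(147)) = 7.
2*7 = 14.
m/(2*floor(log2(n))) = 71/14 ≈ 5.0714.
floor = 5.
k = max(1, 5) = 5.

5


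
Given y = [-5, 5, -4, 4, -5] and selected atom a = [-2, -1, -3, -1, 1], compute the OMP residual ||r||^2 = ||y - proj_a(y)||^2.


a^T a = 16.
a^T y = 8.
coeff = 8/16 = 1/2.
||r||^2 = 103.

103


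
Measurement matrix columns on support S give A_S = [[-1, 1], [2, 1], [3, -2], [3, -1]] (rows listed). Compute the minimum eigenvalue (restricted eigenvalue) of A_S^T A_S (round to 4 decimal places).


A_S^T A_S = [[23, -8], [-8, 7]].
trace = 30.
det = 97.
disc = trace^2 - 4*det = 900 - 4*97 = 512.
sqrt(512) ≈ 22.627417.
lam_min = (30 - sqrt(512))/2 ≈ (30 - 22.627417)/2 = 3.6862915 ≈ 3.6863.

3.6863


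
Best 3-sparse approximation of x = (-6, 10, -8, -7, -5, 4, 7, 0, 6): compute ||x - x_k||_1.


Sorted |x_i| descending: [10, 8, 7, 7, 6, 6, 5, 4, 0]
Keep top 3: [10, 8, 7]
Tail entries: [7, 6, 6, 5, 4, 0]
L1 error = sum of tail = 28.

28


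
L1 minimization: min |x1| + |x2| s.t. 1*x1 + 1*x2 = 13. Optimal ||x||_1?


Axis intercepts:
  x1 = 13, x2 = 0: L1 = 13
  x1 = 0, x2 = 13: L1 = 13
x* = (13, 0)
||x*||_1 = 13.

13


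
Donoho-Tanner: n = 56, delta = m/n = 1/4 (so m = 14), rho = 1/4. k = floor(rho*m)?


m = 1/4*56 = 14.
rho = 1/4.
rho*m = 1/4*14 = 3.5.
k = floor(3.5) = 3.

3


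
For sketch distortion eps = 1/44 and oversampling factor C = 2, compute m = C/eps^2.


1/eps = 44.
(1/eps)^2 = 1936.
m = 2*1936 = 3872.

3872


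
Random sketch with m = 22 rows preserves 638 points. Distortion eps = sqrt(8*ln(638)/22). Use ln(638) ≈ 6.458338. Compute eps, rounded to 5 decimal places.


ln(638) ≈ 6.458338.
8*ln(N)/m ≈ 8*6.458338/22 ≈ 2.34848655.
eps = sqrt(2.34848655) ≈ 1.5324773 ≈ 1.53248.

1.53248


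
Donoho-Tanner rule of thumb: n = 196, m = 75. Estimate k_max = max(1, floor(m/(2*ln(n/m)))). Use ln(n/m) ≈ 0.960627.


n/m = 196/75.
ln(n/m) ≈ 0.960627.
2*ln(n/m) ≈ 1.921254.
m/(2*ln(n/m)) ≈ 75/1.921254 ≈ 39.037.
floor = 39.
k_max = max(1, 39) = 39.

39


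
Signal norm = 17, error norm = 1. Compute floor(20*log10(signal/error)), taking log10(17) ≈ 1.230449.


||x||/||e|| = 17/1 = 17.
log10(17) ≈ 1.230449.
20*log10(||x||/||e||) ≈ 20*1.230449 = 24.60898.
floor(24.60898) = 24.

24


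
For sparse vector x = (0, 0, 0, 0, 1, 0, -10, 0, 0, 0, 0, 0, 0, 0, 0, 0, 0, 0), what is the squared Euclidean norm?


Non-zero entries: [(4, 1), (6, -10)]
Squares: [1, 100]
||x||_2^2 = sum = 101.

101


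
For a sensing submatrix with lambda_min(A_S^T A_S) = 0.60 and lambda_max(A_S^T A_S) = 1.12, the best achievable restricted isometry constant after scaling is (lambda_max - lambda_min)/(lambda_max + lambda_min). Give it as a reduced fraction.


lambda_max - lambda_min = 1.12 - 0.60 = 0.52.
lambda_max + lambda_min = 1.12 + 0.60 = 1.72.
delta = 0.52/1.72 = 52/172 = 13/43.

13/43


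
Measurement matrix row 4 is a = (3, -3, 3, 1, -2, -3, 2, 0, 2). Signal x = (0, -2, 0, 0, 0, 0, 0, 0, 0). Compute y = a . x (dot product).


Non-zero terms: ['-3*-2']
Products: [6]
y = sum = 6.

6


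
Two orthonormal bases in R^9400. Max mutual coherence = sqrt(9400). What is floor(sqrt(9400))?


96^2 = 9216 <= 9400 < 9409 = 97^2, so 96 <= sqrt(9400) < 97.
floor(sqrt(9400)) = 96.

96


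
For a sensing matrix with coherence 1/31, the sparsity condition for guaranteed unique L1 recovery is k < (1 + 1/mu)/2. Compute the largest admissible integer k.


1/mu = 31.
1 + 1/mu = 32.
(1 + 1/mu)/2 = 16 is an integer and the inequality is strict, so k_max = 16 - 1 = 15.

15


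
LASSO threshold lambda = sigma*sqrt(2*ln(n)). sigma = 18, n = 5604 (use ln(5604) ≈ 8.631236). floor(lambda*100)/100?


ln(5604) ≈ 8.631236.
2*ln(n) ≈ 17.262472.
sqrt(2*ln(n)) ≈ sqrt(17.262472) ≈ 4.154813.
lambda ≈ 18*4.154813 = 74.786634.
floor(lambda*100)/100 = 74.78.

74.78


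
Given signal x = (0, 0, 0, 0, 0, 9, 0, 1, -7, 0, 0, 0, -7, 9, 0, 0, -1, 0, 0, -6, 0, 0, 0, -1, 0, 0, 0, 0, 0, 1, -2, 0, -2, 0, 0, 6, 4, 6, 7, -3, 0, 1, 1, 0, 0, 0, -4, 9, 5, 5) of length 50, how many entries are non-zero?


Non-zero positions: [5, 7, 8, 12, 13, 16, 19, 23, 29, 30, 32, 35, 36, 37, 38, 39, 41, 42, 46, 47, 48, 49].
Sparsity = 22.

22


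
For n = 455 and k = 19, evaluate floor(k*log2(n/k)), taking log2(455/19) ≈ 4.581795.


log2(n/k) = log2(455/19) ≈ 4.581795.
k*log2(n/k) ≈ 19*4.581795 = 87.054105.
floor(87.054105) = 87.

87


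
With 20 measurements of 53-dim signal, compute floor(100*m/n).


100*m/n = 100*20/53 ≈ 37.7358.
floor = 37.

37


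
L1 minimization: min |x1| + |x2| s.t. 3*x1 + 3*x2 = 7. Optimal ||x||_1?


Axis intercepts:
  x1 = 7/3, x2 = 0: L1 = 7/3
  x1 = 0, x2 = 7/3: L1 = 7/3
x* = (7/3, 0)
||x*||_1 = 7/3.

7/3


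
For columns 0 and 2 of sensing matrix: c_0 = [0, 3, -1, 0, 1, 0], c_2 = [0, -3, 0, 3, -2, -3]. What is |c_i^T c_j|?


Inner product: 0*0 + 3*-3 + -1*0 + 0*3 + 1*-2 + 0*-3
Products: [0, -9, 0, 0, -2, 0]
Sum = -11.
|dot| = 11.

11


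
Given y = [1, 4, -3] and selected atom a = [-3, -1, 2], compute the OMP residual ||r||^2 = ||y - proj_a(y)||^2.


a^T a = 14.
a^T y = -13.
coeff = -13/14 = -13/14.
||r||^2 = 195/14.

195/14


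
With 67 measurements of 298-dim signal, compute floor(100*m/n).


100*m/n = 100*67/298 ≈ 22.4832.
floor = 22.

22


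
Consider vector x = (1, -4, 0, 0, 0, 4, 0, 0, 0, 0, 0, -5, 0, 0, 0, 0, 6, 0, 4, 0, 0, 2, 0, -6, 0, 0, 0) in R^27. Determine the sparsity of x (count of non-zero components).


Non-zero positions: [0, 1, 5, 11, 16, 18, 21, 23].
Sparsity = 8.

8


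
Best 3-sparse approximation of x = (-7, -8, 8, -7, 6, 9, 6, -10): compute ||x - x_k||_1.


Sorted |x_i| descending: [10, 9, 8, 8, 7, 7, 6, 6]
Keep top 3: [10, 9, 8]
Tail entries: [8, 7, 7, 6, 6]
L1 error = sum of tail = 34.

34


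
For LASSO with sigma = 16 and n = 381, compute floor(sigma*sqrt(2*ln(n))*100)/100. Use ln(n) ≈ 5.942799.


ln(381) ≈ 5.942799.
2*ln(n) ≈ 11.885598.
sqrt(2*ln(n)) ≈ sqrt(11.885598) ≈ 3.44755.
lambda ≈ 16*3.44755 = 55.1608.
floor(lambda*100)/100 = 55.16.

55.16


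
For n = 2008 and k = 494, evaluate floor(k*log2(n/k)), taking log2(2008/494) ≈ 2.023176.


log2(n/k) = log2(2008/494) ≈ 2.023176.
k*log2(n/k) ≈ 494*2.023176 = 999.448944.
floor(999.448944) = 999.

999


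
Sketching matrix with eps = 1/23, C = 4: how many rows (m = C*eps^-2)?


1/eps = 23.
(1/eps)^2 = 529.
m = 4*529 = 2116.

2116


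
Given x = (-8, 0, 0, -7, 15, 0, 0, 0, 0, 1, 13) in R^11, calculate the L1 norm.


Non-zero entries: [(0, -8), (3, -7), (4, 15), (9, 1), (10, 13)]
Absolute values: [8, 7, 15, 1, 13]
||x||_1 = sum = 44.

44


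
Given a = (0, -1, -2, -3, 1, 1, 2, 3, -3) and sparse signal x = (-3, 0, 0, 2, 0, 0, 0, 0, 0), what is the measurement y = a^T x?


Non-zero terms: ['0*-3', '-3*2']
Products: [0, -6]
y = sum = -6.

-6


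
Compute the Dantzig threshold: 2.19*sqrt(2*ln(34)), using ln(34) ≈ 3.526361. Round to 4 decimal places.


ln(34) ≈ 3.526361.
2*ln(n) ≈ 7.052722.
sqrt(2*ln(n)) ≈ sqrt(7.052722) ≈ 2.655696.
threshold ≈ 2.19*2.655696 = 5.81597424 ≈ 5.8160.

5.8160


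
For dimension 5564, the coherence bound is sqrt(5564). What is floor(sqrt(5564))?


74^2 = 5476 <= 5564 < 5625 = 75^2, so 74 <= sqrt(5564) < 75.
floor(sqrt(5564)) = 74.

74


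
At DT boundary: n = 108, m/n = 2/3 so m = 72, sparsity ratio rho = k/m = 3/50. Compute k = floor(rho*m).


m = 2/3*108 = 72.
rho = 3/50.
rho*m = 3/50*72 = 4.32.
k = floor(4.32) = 4.

4


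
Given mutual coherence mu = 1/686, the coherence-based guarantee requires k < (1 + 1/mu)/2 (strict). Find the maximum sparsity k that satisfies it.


1/mu = 686.
1 + 1/mu = 687.
(1 + 1/mu)/2 = 343.5 is not an integer, so k_max = floor(343.5) = 343.

343


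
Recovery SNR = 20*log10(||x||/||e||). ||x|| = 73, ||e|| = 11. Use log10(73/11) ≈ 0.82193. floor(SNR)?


||x||/||e|| = 73/11.
log10(73/11) ≈ 0.82193.
20*log10(||x||/||e||) ≈ 20*0.82193 = 16.4386.
floor(16.4386) = 16.

16


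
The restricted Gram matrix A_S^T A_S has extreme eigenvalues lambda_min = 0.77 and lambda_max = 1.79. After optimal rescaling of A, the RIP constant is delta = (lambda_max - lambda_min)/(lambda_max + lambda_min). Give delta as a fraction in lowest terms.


lambda_max - lambda_min = 1.79 - 0.77 = 1.02.
lambda_max + lambda_min = 1.79 + 0.77 = 2.56.
delta = 1.02/2.56 = 102/256 = 51/128.

51/128


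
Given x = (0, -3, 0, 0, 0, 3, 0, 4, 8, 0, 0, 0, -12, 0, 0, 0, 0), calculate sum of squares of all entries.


Non-zero entries: [(1, -3), (5, 3), (7, 4), (8, 8), (12, -12)]
Squares: [9, 9, 16, 64, 144]
||x||_2^2 = sum = 242.

242


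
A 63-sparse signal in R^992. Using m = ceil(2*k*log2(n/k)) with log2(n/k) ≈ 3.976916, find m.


log2(n/k) = log2(992/63) ≈ 3.976916.
2*k*log2(n/k) ≈ 2*63*3.976916 = 501.091416.
m = ceil(501.091416) = 502.

502


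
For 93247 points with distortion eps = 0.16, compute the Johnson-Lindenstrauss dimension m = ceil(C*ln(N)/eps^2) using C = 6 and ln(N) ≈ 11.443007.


ln(93247) ≈ 11.443007.
eps^2 = 0.16^2 = 0.0256.
C*ln(N)/eps^2 ≈ 6*11.443007/0.0256 ≈ 2681.9548.
m = ceil(2681.9548) = 2682.

2682


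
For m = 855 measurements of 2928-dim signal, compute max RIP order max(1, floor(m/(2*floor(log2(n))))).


floor(log2(2928)) = 11.
2*11 = 22.
m/(2*floor(log2(n))) = 855/22 ≈ 38.8636.
floor = 38.
k = max(1, 38) = 38.

38


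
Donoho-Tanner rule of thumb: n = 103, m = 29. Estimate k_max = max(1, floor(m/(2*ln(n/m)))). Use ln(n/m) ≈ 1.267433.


n/m = 103/29.
ln(n/m) ≈ 1.267433.
2*ln(n/m) ≈ 2.534866.
m/(2*ln(n/m)) ≈ 29/2.534866 ≈ 11.4404.
floor = 11.
k_max = max(1, 11) = 11.

11


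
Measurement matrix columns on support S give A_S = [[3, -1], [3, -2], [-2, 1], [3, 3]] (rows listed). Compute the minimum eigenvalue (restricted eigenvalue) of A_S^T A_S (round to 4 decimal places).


A_S^T A_S = [[31, -2], [-2, 15]].
trace = 46.
det = 461.
disc = trace^2 - 4*det = 2116 - 4*461 = 272.
sqrt(272) ≈ 16.492423.
lam_min = (46 - sqrt(272))/2 ≈ (46 - 16.492423)/2 = 14.7537885 ≈ 14.7538.

14.7538


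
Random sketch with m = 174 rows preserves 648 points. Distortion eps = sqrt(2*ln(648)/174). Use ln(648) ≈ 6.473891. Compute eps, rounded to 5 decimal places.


ln(648) ≈ 6.473891.
2*ln(N)/m ≈ 2*6.473891/174 ≈ 0.07441254.
eps = sqrt(0.07441254) ≈ 0.2727866 ≈ 0.27279.

0.27279


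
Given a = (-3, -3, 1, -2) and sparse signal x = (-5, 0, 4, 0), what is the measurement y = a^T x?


Non-zero terms: ['-3*-5', '1*4']
Products: [15, 4]
y = sum = 19.

19


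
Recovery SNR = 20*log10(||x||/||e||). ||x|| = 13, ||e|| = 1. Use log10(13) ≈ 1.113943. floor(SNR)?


||x||/||e|| = 13/1 = 13.
log10(13) ≈ 1.113943.
20*log10(||x||/||e||) ≈ 20*1.113943 = 22.27886.
floor(22.27886) = 22.

22


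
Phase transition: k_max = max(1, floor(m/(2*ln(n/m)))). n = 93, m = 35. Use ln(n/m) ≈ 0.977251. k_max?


n/m = 93/35.
ln(n/m) ≈ 0.977251.
2*ln(n/m) ≈ 1.954502.
m/(2*ln(n/m)) ≈ 35/1.954502 ≈ 17.9074.
floor = 17.
k_max = max(1, 17) = 17.

17


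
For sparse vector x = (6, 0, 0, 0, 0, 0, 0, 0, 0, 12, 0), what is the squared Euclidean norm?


Non-zero entries: [(0, 6), (9, 12)]
Squares: [36, 144]
||x||_2^2 = sum = 180.

180


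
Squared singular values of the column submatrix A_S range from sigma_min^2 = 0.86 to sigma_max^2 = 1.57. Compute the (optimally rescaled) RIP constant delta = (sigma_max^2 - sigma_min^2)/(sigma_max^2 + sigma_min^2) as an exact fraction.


lambda_max - lambda_min = 1.57 - 0.86 = 0.71.
lambda_max + lambda_min = 1.57 + 0.86 = 2.43.
delta = 0.71/2.43 = 71/243.

71/243


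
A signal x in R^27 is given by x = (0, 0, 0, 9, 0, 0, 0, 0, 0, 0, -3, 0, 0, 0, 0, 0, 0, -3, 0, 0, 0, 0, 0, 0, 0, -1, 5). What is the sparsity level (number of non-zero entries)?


Non-zero positions: [3, 10, 17, 25, 26].
Sparsity = 5.

5


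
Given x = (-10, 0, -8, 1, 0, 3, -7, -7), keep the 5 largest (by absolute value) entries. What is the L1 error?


Sorted |x_i| descending: [10, 8, 7, 7, 3, 1, 0, 0]
Keep top 5: [10, 8, 7, 7, 3]
Tail entries: [1, 0, 0]
L1 error = sum of tail = 1.

1


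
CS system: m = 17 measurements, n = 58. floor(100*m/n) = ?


100*m/n = 100*17/58 ≈ 29.3103.
floor = 29.

29


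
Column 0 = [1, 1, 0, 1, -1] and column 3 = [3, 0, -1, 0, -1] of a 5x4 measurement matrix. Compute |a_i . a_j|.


Inner product: 1*3 + 1*0 + 0*-1 + 1*0 + -1*-1
Products: [3, 0, 0, 0, 1]
Sum = 4.
|dot| = 4.

4


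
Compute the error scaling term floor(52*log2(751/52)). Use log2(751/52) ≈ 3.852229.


log2(n/k) = log2(751/52) ≈ 3.852229.
k*log2(n/k) ≈ 52*3.852229 = 200.315908.
floor(200.315908) = 200.

200


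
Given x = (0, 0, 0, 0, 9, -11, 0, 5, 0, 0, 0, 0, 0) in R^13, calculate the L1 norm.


Non-zero entries: [(4, 9), (5, -11), (7, 5)]
Absolute values: [9, 11, 5]
||x||_1 = sum = 25.

25


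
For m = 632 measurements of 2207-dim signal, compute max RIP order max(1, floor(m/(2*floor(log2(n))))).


floor(log2(2207)) = 11.
2*11 = 22.
m/(2*floor(log2(n))) = 632/22 ≈ 28.7273.
floor = 28.
k = max(1, 28) = 28.

28


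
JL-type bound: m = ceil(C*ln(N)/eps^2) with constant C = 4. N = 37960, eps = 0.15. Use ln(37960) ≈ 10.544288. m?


ln(37960) ≈ 10.544288.
eps^2 = 0.15^2 = 0.0225.
C*ln(N)/eps^2 ≈ 4*10.544288/0.0225 ≈ 1874.5401.
m = ceil(1874.5401) = 1875.

1875


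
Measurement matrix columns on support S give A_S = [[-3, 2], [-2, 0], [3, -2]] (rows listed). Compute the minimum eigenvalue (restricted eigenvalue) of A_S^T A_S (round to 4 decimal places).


A_S^T A_S = [[22, -12], [-12, 8]].
trace = 30.
det = 32.
disc = trace^2 - 4*det = 900 - 4*32 = 772.
sqrt(772) ≈ 27.784888.
lam_min = (30 - sqrt(772))/2 ≈ (30 - 27.784888)/2 = 1.107556 ≈ 1.1076.

1.1076


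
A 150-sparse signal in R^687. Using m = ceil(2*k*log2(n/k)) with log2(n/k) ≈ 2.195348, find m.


log2(n/k) = log2(687/150) ≈ 2.195348.
2*k*log2(n/k) ≈ 2*150*2.195348 = 658.6044.
m = ceil(658.6044) = 659.

659


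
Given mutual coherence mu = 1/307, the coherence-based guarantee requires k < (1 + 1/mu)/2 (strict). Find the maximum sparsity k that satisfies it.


1/mu = 307.
1 + 1/mu = 308.
(1 + 1/mu)/2 = 154 is an integer and the inequality is strict, so k_max = 154 - 1 = 153.

153


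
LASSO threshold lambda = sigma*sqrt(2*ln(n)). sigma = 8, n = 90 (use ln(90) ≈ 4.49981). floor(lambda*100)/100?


ln(90) ≈ 4.49981.
2*ln(n) ≈ 8.99962.
sqrt(2*ln(n)) ≈ sqrt(8.99962) ≈ 2.999937.
lambda ≈ 8*2.999937 = 23.999496.
floor(lambda*100)/100 = 23.99.

23.99


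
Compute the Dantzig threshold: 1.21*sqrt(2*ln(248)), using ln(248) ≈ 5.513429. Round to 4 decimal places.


ln(248) ≈ 5.513429.
2*ln(n) ≈ 11.026858.
sqrt(2*ln(n)) ≈ sqrt(11.026858) ≈ 3.320671.
threshold ≈ 1.21*3.320671 = 4.01801191 ≈ 4.0180.

4.0180


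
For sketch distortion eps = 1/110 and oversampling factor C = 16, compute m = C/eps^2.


1/eps = 110.
(1/eps)^2 = 12100.
m = 16*12100 = 193600.

193600


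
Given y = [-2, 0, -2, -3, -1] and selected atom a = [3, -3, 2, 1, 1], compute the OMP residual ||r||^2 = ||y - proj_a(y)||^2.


a^T a = 24.
a^T y = -14.
coeff = -14/24 = -7/12.
||r||^2 = 59/6.

59/6


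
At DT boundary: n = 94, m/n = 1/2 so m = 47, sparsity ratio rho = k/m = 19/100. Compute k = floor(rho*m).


m = 1/2*94 = 47.
rho = 19/100.
rho*m = 19/100*47 = 8.93.
k = floor(8.93) = 8.

8


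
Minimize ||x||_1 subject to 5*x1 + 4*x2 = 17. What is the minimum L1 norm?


Axis intercepts:
  x1 = 17/5, x2 = 0: L1 = 17/5
  x1 = 0, x2 = 17/4: L1 = 17/4
x* = (17/5, 0)
||x*||_1 = 17/5.

17/5


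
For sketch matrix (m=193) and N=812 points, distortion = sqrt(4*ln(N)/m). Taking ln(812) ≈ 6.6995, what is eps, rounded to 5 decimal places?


ln(812) ≈ 6.6995.
4*ln(N)/m ≈ 4*6.6995/193 ≈ 0.13884974.
eps = sqrt(0.13884974) ≈ 0.3726255 ≈ 0.37263.

0.37263


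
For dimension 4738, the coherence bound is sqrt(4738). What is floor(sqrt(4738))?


68^2 = 4624 <= 4738 < 4761 = 69^2, so 68 <= sqrt(4738) < 69.
floor(sqrt(4738)) = 68.

68


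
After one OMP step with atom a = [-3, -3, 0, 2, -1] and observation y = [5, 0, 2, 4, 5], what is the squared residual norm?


a^T a = 23.
a^T y = -12.
coeff = -12/23 = -12/23.
||r||^2 = 1466/23.

1466/23


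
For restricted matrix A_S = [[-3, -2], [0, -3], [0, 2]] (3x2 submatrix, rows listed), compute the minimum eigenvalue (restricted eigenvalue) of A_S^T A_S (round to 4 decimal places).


A_S^T A_S = [[9, 6], [6, 17]].
trace = 26.
det = 117.
disc = trace^2 - 4*det = 676 - 4*117 = 208.
sqrt(208) ≈ 14.422205.
lam_min = (26 - sqrt(208))/2 ≈ (26 - 14.422205)/2 = 5.7888975 ≈ 5.7889.

5.7889


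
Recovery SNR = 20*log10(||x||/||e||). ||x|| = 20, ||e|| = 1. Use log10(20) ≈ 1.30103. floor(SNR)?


||x||/||e|| = 20/1 = 20.
log10(20) ≈ 1.30103.
20*log10(||x||/||e||) ≈ 20*1.30103 = 26.0206.
floor(26.0206) = 26.

26


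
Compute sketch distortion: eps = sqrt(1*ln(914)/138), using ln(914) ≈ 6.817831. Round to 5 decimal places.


ln(914) ≈ 6.817831.
1*ln(N)/m ≈ 1*6.817831/138 ≈ 0.04940457.
eps = sqrt(0.04940457) ≈ 0.2222714 ≈ 0.22227.

0.22227


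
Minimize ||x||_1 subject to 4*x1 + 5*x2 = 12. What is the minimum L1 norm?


Axis intercepts:
  x1 = 3, x2 = 0: L1 = 3
  x1 = 0, x2 = 12/5: L1 = 12/5
x* = (0, 12/5)
||x*||_1 = 12/5.

12/5


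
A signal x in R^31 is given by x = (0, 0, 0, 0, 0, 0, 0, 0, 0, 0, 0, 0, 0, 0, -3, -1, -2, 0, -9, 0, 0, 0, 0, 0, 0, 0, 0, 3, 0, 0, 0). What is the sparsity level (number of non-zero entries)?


Non-zero positions: [14, 15, 16, 18, 27].
Sparsity = 5.

5


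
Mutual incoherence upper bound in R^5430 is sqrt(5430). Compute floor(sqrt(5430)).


73^2 = 5329 <= 5430 < 5476 = 74^2, so 73 <= sqrt(5430) < 74.
floor(sqrt(5430)) = 73.

73


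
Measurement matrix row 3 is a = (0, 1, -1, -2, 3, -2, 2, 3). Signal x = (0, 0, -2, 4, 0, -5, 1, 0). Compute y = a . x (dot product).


Non-zero terms: ['-1*-2', '-2*4', '-2*-5', '2*1']
Products: [2, -8, 10, 2]
y = sum = 6.

6


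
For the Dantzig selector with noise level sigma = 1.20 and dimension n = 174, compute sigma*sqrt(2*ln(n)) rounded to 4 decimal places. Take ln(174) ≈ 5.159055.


ln(174) ≈ 5.159055.
2*ln(n) ≈ 10.31811.
sqrt(2*ln(n)) ≈ sqrt(10.31811) ≈ 3.212182.
threshold ≈ 1.20*3.212182 = 3.8546184 ≈ 3.8546.

3.8546


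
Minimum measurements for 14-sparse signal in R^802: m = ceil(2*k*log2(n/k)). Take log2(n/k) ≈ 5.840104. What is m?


log2(n/k) = log2(802/14) ≈ 5.840104.
2*k*log2(n/k) ≈ 2*14*5.840104 = 163.522912.
m = ceil(163.522912) = 164.

164


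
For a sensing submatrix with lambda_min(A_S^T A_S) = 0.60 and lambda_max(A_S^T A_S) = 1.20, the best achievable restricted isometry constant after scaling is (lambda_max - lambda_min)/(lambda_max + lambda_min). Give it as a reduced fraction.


lambda_max - lambda_min = 1.20 - 0.60 = 0.60.
lambda_max + lambda_min = 1.20 + 0.60 = 1.80.
delta = 0.60/1.80 = 60/180 = 1/3.

1/3


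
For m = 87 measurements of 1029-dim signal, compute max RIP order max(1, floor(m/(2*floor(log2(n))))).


floor(log2(1029)) = 10.
2*10 = 20.
m/(2*floor(log2(n))) = 87/20 ≈ 4.35.
floor = 4.
k = max(1, 4) = 4.

4


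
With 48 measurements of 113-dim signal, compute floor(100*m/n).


100*m/n = 100*48/113 ≈ 42.4779.
floor = 42.

42


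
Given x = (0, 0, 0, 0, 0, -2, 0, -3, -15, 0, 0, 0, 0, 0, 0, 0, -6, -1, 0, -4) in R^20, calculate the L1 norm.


Non-zero entries: [(5, -2), (7, -3), (8, -15), (16, -6), (17, -1), (19, -4)]
Absolute values: [2, 3, 15, 6, 1, 4]
||x||_1 = sum = 31.

31


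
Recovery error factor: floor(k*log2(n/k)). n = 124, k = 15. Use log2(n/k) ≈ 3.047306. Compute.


log2(n/k) = log2(124/15) ≈ 3.047306.
k*log2(n/k) ≈ 15*3.047306 = 45.70959.
floor(45.70959) = 45.

45


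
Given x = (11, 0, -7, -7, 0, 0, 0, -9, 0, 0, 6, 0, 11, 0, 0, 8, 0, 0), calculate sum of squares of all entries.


Non-zero entries: [(0, 11), (2, -7), (3, -7), (7, -9), (10, 6), (12, 11), (15, 8)]
Squares: [121, 49, 49, 81, 36, 121, 64]
||x||_2^2 = sum = 521.

521


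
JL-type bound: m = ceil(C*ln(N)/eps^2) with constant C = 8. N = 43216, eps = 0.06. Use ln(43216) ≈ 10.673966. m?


ln(43216) ≈ 10.673966.
eps^2 = 0.06^2 = 0.0036.
C*ln(N)/eps^2 ≈ 8*10.673966/0.0036 ≈ 23719.9244.
m = ceil(23719.9244) = 23720.

23720


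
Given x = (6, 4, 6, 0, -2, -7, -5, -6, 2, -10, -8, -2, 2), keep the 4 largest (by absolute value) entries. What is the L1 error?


Sorted |x_i| descending: [10, 8, 7, 6, 6, 6, 5, 4, 2, 2, 2, 2, 0]
Keep top 4: [10, 8, 7, 6]
Tail entries: [6, 6, 5, 4, 2, 2, 2, 2, 0]
L1 error = sum of tail = 29.

29


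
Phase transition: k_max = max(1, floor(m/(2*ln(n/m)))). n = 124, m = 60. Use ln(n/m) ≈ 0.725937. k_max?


n/m = 124/60 = 31/15.
ln(n/m) ≈ 0.725937.
2*ln(n/m) ≈ 1.451874.
m/(2*ln(n/m)) ≈ 60/1.451874 ≈ 41.3259.
floor = 41.
k_max = max(1, 41) = 41.

41


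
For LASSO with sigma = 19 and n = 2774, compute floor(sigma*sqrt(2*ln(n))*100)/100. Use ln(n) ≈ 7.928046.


ln(2774) ≈ 7.928046.
2*ln(n) ≈ 15.856092.
sqrt(2*ln(n)) ≈ sqrt(15.856092) ≈ 3.981971.
lambda ≈ 19*3.981971 = 75.657449.
floor(lambda*100)/100 = 75.65.

75.65


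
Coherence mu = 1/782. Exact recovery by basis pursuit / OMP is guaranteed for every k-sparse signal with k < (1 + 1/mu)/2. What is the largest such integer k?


1/mu = 782.
1 + 1/mu = 783.
(1 + 1/mu)/2 = 391.5 is not an integer, so k_max = floor(391.5) = 391.

391
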